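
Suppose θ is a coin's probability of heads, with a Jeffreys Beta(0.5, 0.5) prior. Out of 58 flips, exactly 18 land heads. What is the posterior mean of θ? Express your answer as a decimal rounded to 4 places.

The binomial likelihood is conjugate to the Beta prior: with 18 successes and 40 failures, the posterior is Beta(0.5+18, 0.5+40) = Beta(18.5, 40.5).
Posterior mean = α/(α+β) = 18.5/59 = 0.3136.

Posterior mean ≈ 0.3136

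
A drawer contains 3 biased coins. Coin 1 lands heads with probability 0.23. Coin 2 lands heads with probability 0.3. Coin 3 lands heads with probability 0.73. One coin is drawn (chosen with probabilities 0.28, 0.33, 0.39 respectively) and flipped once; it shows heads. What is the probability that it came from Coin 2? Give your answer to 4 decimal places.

Posterior probability ≈ 0.2209

P(heads|C1) = 0.23; P(heads|C2) = 0.3; P(heads|C3) = 0.73.
Prior × likelihood for each source: 0.28·0.23=0.06440, 0.33·0.3=0.09900, 0.39·0.73=0.2847. Summing gives P(heads) = 0.44810.
P(Coin 2 | heads) = 0.09900 / 0.44810 = 0.2209.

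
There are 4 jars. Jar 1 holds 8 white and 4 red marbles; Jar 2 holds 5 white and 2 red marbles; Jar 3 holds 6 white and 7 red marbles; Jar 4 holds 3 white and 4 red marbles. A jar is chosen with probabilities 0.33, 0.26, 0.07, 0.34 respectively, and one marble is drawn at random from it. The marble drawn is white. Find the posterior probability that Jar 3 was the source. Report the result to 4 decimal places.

Posterior probability ≈ 0.0553

P(white|Jar 1) = 0.6667; P(white|Jar 2) = 0.7143; P(white|Jar 3) = 0.4615; P(white|Jar 4) = 0.4286.
Prior × likelihood for each source: 0.33·0.6667=0.2200, 0.26·0.7143=0.1857, 0.07·0.4615=0.03231, 0.34·0.4286=0.1457. Summing gives P(white) = 0.58374.
P(Jar 3 | white) = 0.03231 / 0.58374 = 0.0553.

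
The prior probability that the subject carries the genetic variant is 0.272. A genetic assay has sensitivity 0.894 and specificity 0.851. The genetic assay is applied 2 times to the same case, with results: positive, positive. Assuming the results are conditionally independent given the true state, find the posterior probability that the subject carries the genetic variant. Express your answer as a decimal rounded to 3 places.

With H the event that the subject carries the genetic variant, the joint likelihood of the observed sequence is P(data|H) = 0.894·0.894 = 0.79924 and P(data|¬H) = 0.149·0.149 = 0.022201.
Bayes: P(H|data) = 0.272·0.79924 / (0.272·0.79924 + 0.728·0.022201) = 0.21739/0.23355 = 0.9308.

Posterior P(H) ≈ 0.931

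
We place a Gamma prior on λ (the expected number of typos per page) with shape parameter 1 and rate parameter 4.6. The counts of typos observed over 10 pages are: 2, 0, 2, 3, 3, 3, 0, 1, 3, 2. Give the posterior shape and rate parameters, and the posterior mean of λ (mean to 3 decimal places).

Posterior: Gamma(shape=20, rate=14.6); mean ≈ 1.370

Total count ∑xᵢ = 19 over n = 10 pages.
Gamma is conjugate to the Poisson likelihood: posterior is Gamma(shape = 1+19 = 20, rate = 4.6+10 = 14.6).
E[λ | data] = 20/14.6 = 1.370.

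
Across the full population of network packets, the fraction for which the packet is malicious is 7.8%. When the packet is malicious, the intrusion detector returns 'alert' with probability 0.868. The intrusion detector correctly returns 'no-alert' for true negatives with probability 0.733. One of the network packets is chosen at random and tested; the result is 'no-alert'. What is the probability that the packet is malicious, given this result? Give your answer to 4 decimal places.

Let H be the event that the packet is malicious. P(H) = 0.078, so P(¬H) = 0.922. With E the 'no-alert' result, P(E|H) = 0.132 and P(E|¬H) = 0.733.
P(E) = 0.132·0.078 + 0.733·0.922 = 0.010296 + 0.67583 = 0.68612.
By Bayes' theorem, P(H|E) = 0.010296 / 0.68612 = 0.0150.

P(H | E) ≈ 0.0150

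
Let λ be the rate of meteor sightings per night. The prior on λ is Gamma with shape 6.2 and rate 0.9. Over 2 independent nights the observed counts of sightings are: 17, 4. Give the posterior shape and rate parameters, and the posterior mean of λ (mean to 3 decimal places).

Posterior: Gamma(shape=27.2, rate=2.9); mean ≈ 9.379

Total count ∑xᵢ = 21 over n = 2 nights.
Gamma is conjugate to the Poisson likelihood: posterior is Gamma(shape = 6.2+21 = 27.2, rate = 0.9+2 = 2.9).
Posterior mean = shape/rate = 27.2/2.9 = 9.379.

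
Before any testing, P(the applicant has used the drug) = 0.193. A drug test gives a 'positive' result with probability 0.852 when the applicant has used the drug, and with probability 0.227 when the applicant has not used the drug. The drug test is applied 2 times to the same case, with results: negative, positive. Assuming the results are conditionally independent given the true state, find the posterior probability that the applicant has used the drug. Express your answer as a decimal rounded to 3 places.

Let H be the event that the applicant has used the drug; start with P(H) = 0.193. P('positive'|H) = 0.852, P('positive'|¬H) = 0.227.
Update on result 1 ('negative'): P(H) ← 0.148·0.1930 / (0.148·0.1930 + 0.773·0.8070) = 0.028564/0.65238 = 0.0438.
Update on result 2 ('positive'): P(H) ← 0.852·0.0438 / (0.852·0.0438 + 0.227·0.9562) = 0.037305/0.25437 = 0.1467.

Posterior P(H) ≈ 0.147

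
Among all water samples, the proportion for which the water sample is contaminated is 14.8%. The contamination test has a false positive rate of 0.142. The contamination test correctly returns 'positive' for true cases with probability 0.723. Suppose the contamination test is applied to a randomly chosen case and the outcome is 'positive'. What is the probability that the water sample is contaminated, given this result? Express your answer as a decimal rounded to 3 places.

Write H for 'the water sample is contaminated'. Prior odds H:¬H = 0.148/0.852 = 0.17371. For the 'positive' outcome, the likelihood ratio is 0.723/0.142 = 5.0915.
Posterior odds = 0.17371 × 5.0915 = 0.88445, so P(H|E) = 0.88445/(1+0.88445) = 0.469.

P(H | E) ≈ 0.469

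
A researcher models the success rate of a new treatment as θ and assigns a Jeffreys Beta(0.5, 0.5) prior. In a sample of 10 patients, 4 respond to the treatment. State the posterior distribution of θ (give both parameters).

Posterior: Beta(4.5, 6.5)

Observing 4 successes and 6 failures updates Beta(0.5, 0.5) by adding the success and failure counts to the two shape parameters: α = 0.5+4 = 4.5, β = 0.5+6 = 6.5.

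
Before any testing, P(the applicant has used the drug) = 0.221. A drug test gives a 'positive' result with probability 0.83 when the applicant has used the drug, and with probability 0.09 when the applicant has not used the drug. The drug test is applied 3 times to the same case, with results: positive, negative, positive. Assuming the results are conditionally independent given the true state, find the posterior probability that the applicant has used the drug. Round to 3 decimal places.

With H the event that the applicant has used the drug, the joint likelihood of the observed sequence is P(data|H) = 0.83·0.17·0.83 = 0.11711 and P(data|¬H) = 0.09·0.91·0.09 = 0.0073710.
Bayes: P(H|data) = 0.221·0.11711 / (0.221·0.11711 + 0.779·0.0073710) = 0.025882/0.031624 = 0.8184.

Posterior P(H) ≈ 0.818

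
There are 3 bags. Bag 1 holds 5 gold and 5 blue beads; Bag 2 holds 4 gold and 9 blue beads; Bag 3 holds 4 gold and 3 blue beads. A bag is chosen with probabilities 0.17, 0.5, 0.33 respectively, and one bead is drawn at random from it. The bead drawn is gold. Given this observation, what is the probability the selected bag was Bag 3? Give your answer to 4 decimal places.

Posterior probability ≈ 0.4412

P(gold|Bag 1) = 0.5; P(gold|Bag 2) = 0.3077; P(gold|Bag 3) = 0.5714.
Prior × likelihood for each source: 0.17·0.5=0.08500, 0.5·0.3077=0.1538, 0.33·0.5714=0.1886. Summing gives P(gold) = 0.42742.
P(Bag 3 | gold) = 0.1886 / 0.42742 = 0.4412.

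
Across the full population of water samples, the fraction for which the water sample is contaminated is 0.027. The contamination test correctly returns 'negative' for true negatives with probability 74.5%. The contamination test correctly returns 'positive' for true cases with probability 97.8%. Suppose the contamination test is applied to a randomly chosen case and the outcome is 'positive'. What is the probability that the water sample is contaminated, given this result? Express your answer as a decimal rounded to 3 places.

Write H for 'the water sample is contaminated'. Prior odds H:¬H = 0.027/0.973 = 0.027749. For the 'positive' outcome, the likelihood ratio is 0.978/0.255 = 3.8353.
Posterior odds = 0.027749 × 3.8353 = 0.10643, so P(H|E) = 0.10643/(1+0.10643) = 0.096.

P(H | E) ≈ 0.096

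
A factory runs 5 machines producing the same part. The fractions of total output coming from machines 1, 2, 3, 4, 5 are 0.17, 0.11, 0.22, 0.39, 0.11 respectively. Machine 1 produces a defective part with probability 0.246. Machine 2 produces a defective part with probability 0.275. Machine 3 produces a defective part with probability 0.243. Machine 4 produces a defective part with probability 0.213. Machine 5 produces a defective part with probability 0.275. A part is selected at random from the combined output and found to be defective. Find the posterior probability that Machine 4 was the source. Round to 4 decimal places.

P(defective|M1) = 0.246; P(defective|M2) = 0.275; P(defective|M3) = 0.243; P(defective|M4) = 0.213; P(defective|M5) = 0.275.
Prior × likelihood for each source: 0.17·0.246=0.04182, 0.11·0.275=0.03025, 0.22·0.243=0.05346, 0.39·0.213=0.08307, 0.11·0.275=0.03025. Summing gives P(defective) = 0.23885.
P(Machine 4 | defective) = 0.08307 / 0.23885 = 0.3478.

Posterior probability ≈ 0.3478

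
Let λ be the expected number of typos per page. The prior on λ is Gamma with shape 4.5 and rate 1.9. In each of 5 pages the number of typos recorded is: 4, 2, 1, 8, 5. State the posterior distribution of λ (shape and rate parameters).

The Poisson likelihood adds the total count to the shape and the number of exposure periods to the rate. Here ∑xᵢ = 20 and n = 5, so shape 4.5→24.5 and rate 1.9→6.9.

Posterior: Gamma(shape=24.5, rate=6.9)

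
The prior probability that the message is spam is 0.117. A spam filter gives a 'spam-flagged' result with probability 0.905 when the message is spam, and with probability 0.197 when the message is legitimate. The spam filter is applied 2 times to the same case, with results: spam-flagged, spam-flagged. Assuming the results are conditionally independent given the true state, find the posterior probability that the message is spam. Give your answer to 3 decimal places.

Posterior P(H) ≈ 0.737

Let H be the event that the message is spam; start with P(H) = 0.117. P('spam-flagged'|H) = 0.905, P('spam-flagged'|¬H) = 0.197.
Update on result 1 ('spam-flagged'): P(H) ← 0.905·0.1170 / (0.905·0.1170 + 0.197·0.8830) = 0.10589/0.27984 = 0.3784.
Update on result 2 ('spam-flagged'): P(H) ← 0.905·0.3784 / (0.905·0.3784 + 0.197·0.6216) = 0.34244/0.46489 = 0.7366.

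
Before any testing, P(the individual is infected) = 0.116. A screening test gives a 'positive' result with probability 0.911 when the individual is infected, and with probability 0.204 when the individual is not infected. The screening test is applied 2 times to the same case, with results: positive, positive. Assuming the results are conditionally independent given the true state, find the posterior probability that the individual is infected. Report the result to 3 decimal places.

Posterior P(H) ≈ 0.724

Let H be the event that the individual is infected; start with P(H) = 0.116. P('positive'|H) = 0.911, P('positive'|¬H) = 0.204.
Update on result 1 ('positive'): P(H) ← 0.911·0.1160 / (0.911·0.1160 + 0.204·0.8840) = 0.10568/0.28601 = 0.3695.
Update on result 2 ('positive'): P(H) ← 0.911·0.3695 / (0.911·0.3695 + 0.204·0.6305) = 0.33660/0.46522 = 0.7235.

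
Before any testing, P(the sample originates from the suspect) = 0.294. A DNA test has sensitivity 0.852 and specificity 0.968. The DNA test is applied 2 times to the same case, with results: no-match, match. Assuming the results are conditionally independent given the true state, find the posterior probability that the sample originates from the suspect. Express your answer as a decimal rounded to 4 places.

Let H be the event that the sample originates from the suspect; start with P(H) = 0.294. P('match'|H) = 0.852, P('match'|¬H) = 0.032.
Update on result 1 ('no-match'): P(H) ← 0.148·0.2940 / (0.148·0.2940 + 0.968·0.7060) = 0.043512/0.72692 = 0.0599.
Update on result 2 ('match'): P(H) ← 0.852·0.0599 / (0.852·0.0599 + 0.032·0.9401) = 0.050999/0.081084 = 0.6290.

Posterior P(H) ≈ 0.6290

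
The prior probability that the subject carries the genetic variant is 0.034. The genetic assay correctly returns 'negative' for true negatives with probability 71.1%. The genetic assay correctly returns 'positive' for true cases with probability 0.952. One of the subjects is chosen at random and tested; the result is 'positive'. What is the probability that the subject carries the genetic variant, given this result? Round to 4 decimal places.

Write H for 'the subject carries the genetic variant'. Prior odds H:¬H = 0.034/0.966 = 0.035197. For the 'positive' outcome, the likelihood ratio is 0.952/0.289 = 3.2941.
Posterior odds = 0.035197 × 3.2941 = 0.11594, so P(H|E) = 0.11594/(1+0.11594) = 0.1039.

P(H | E) ≈ 0.1039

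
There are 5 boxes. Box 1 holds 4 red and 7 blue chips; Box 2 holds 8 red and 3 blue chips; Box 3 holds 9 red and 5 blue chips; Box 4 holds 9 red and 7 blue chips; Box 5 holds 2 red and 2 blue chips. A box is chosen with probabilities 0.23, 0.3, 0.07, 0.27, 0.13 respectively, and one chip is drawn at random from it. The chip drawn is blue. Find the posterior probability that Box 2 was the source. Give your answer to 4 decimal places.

Tabulate prior·likelihood by source: [1] prior 0.23, lik 0.6364, product 0.1464; [2] prior 0.3, lik 0.2727, product 0.08182; [3] prior 0.07, lik 0.3571, product 0.02500; [4] prior 0.27, lik 0.4375, product 0.1181; [5] prior 0.13, lik 0.5, product 0.06500.
Normalizing constant = 0.43631; the posterior for Box 2 is its product over the sum, 0.08182/0.43631 = 0.1875.

Posterior probability ≈ 0.1875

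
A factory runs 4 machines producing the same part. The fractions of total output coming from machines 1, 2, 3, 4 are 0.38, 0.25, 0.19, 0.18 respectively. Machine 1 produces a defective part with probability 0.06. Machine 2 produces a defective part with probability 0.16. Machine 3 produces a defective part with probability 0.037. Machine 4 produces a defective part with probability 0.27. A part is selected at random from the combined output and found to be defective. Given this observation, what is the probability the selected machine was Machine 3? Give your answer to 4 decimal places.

Posterior probability ≈ 0.0594

P(defective|M1) = 0.06; P(defective|M2) = 0.16; P(defective|M3) = 0.037; P(defective|M4) = 0.27.
Prior × likelihood for each source: 0.38·0.06=0.02280, 0.25·0.16=0.04000, 0.19·0.037=0.007030, 0.18·0.27=0.04860. Summing gives P(defective) = 0.11843.
P(Machine 3 | defective) = 0.007030 / 0.11843 = 0.0594.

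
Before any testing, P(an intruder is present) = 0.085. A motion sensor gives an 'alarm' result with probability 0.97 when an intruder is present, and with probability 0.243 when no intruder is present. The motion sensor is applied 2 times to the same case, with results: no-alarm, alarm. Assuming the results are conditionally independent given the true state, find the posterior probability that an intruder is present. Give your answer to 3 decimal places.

Let H be the event that an intruder is present; start with P(H) = 0.085. P('alarm'|H) = 0.97, P('alarm'|¬H) = 0.243.
Update on result 1 ('no-alarm'): P(H) ← 0.03·0.0850 / (0.03·0.0850 + 0.757·0.9150) = 0.0025500/0.69521 = 0.0037.
Update on result 2 ('alarm'): P(H) ← 0.97·0.0037 / (0.97·0.0037 + 0.243·0.9963) = 0.0035579/0.24567 = 0.0145.

Posterior P(H) ≈ 0.014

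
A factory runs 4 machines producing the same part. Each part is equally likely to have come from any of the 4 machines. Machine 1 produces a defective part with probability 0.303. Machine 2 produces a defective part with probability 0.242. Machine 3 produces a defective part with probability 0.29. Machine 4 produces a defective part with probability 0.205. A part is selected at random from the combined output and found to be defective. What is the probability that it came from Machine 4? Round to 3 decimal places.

Tabulate prior·likelihood by source: [1] prior 0.25, lik 0.303, product 0.07575; [2] prior 0.25, lik 0.242, product 0.06050; [3] prior 0.25, lik 0.29, product 0.07250; [4] prior 0.25, lik 0.205, product 0.05125.
Normalizing constant = 0.26000; the posterior for Machine 4 is its product over the sum, 0.05125/0.26000 = 0.197.

Posterior probability ≈ 0.197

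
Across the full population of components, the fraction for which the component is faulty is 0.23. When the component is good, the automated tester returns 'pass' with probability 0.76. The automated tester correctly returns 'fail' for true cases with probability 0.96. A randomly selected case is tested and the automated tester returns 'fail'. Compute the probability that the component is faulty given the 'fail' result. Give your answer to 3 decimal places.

Let H be the event that the component is faulty. P(H) = 0.23, so P(¬H) = 0.77. With E the 'fail' result, P(E|H) = 0.96 and P(E|¬H) = 0.24.
P(E) = 0.96·0.23 + 0.24·0.77 = 0.22080 + 0.18480 = 0.40560.
By Bayes' theorem, P(H|E) = 0.22080 / 0.40560 = 0.544.

P(H | E) ≈ 0.544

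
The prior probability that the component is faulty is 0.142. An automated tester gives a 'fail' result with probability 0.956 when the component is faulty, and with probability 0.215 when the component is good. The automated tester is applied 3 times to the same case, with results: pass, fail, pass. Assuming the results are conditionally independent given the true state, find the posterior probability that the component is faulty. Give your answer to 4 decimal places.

Posterior P(H) ≈ 0.0023

With H the event that the component is faulty, the joint likelihood of the observed sequence is P(data|H) = 0.044·0.956·0.044 = 0.0018508 and P(data|¬H) = 0.785·0.215·0.785 = 0.13249.
Bayes: P(H|data) = 0.142·0.0018508 / (0.142·0.0018508 + 0.858·0.13249) = 0.00026282/0.11394 = 0.0023.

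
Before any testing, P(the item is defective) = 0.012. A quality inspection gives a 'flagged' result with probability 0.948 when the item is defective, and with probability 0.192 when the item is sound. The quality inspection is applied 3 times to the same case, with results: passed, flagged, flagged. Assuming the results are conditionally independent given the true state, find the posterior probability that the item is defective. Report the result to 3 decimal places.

With H the event that the item is defective, the joint likelihood of the observed sequence is P(data|H) = 0.052·0.948·0.948 = 0.046733 and P(data|¬H) = 0.808·0.192·0.192 = 0.029786.
Bayes: P(H|data) = 0.012·0.046733 / (0.012·0.046733 + 0.988·0.029786) = 0.00056079/0.029989 = 0.0187.

Posterior P(H) ≈ 0.019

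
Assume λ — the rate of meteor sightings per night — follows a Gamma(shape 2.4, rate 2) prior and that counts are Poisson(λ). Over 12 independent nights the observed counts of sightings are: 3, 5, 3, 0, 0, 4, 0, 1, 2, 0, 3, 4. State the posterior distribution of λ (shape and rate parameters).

Total count ∑xᵢ = 25 over n = 12 nights.
Gamma is conjugate to the Poisson likelihood: posterior is Gamma(shape = 2.4+25 = 27.4, rate = 2+12 = 14).

Posterior: Gamma(shape=27.4, rate=14)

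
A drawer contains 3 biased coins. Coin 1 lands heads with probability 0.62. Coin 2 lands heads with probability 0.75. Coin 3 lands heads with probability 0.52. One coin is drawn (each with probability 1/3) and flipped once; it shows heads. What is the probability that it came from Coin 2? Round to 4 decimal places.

Posterior probability ≈ 0.3968

Tabulate prior·likelihood by source: [1] prior 0.333333, lik 0.62, product 0.2067; [2] prior 0.333333, lik 0.75, product 0.2500; [3] prior 0.333333, lik 0.52, product 0.1733.
Normalizing constant = 0.63000; the posterior for Coin 2 is its product over the sum, 0.2500/0.63000 = 0.3968.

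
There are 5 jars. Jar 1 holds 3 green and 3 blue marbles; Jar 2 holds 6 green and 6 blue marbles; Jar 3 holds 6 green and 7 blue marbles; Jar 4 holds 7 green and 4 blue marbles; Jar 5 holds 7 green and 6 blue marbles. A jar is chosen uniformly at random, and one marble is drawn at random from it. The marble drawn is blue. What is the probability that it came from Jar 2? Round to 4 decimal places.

Posterior probability ≈ 0.2115

Tabulate prior·likelihood by source: [1] prior 0.2, lik 0.5, product 0.1000; [2] prior 0.2, lik 0.5, product 0.1000; [3] prior 0.2, lik 0.5385, product 0.1077; [4] prior 0.2, lik 0.3636, product 0.07273; [5] prior 0.2, lik 0.4615, product 0.09231.
Normalizing constant = 0.47273; the posterior for Jar 2 is its product over the sum, 0.1000/0.47273 = 0.2115.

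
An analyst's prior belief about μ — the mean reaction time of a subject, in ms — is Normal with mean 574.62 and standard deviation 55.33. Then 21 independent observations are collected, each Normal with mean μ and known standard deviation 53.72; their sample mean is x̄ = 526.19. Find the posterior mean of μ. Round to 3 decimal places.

With known σ, the Normal prior is conjugate. Weight on the data is w = (n/σ²)/(n/σ² + 1/τ₀²) = 0.00727691/(0.00727691+0.00032665) = 0.95704.
Posterior mean = w·x̄ + (1−w)·μ₀ = 0.95704·526.19 + 0.042960·574.62 = 528.271.

Posterior mean ≈ 528.271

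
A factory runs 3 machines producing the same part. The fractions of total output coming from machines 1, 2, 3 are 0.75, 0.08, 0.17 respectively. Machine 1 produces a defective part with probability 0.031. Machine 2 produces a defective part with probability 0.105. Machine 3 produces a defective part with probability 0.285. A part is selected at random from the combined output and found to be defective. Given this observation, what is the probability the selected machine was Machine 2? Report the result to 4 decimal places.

P(defective|M1) = 0.031; P(defective|M2) = 0.105; P(defective|M3) = 0.285.
Prior × likelihood for each source: 0.75·0.031=0.02325, 0.08·0.105=0.008400, 0.17·0.285=0.04845. Summing gives P(defective) = 0.080100.
P(Machine 2 | defective) = 0.008400 / 0.080100 = 0.1049.

Posterior probability ≈ 0.1049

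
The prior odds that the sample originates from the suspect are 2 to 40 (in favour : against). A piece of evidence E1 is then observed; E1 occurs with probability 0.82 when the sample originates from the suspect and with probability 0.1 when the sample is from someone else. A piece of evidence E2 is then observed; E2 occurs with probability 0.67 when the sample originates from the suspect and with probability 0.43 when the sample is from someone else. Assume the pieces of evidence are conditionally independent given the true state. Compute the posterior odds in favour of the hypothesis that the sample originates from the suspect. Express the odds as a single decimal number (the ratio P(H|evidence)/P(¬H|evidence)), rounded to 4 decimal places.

Prior odds = 2/40 = 0.050000.
Likelihood ratio for E1 = 0.82/0.1 = 8.2000.
Likelihood ratio for E2 = 0.67/0.43 = 1.5581.
Posterior odds = prior odds × LR₁ × LR₂ = 0.63884.

Posterior odds ≈ 0.6388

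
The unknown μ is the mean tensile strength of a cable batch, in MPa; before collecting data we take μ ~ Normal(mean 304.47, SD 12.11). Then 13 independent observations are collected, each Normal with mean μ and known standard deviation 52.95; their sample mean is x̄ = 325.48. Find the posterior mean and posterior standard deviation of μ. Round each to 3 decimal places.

With known σ, the Normal prior is conjugate. Weight on the data is w = (n/σ²)/(n/σ² + 1/τ₀²) = 0.00463673/(0.00463673+0.00681886) = 0.40476.
Posterior mean = w·x̄ + (1−w)·μ₀ = 0.40476·325.48 + 0.59524·304.47 = 312.974. Posterior variance = 1/(0.00463673+0.00681886) = 87.2937, so SD = 9.343.

Posterior mean ≈ 312.974; posterior SD ≈ 9.343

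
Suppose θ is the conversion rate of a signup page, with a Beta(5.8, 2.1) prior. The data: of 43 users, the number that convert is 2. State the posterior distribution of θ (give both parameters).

The binomial likelihood is conjugate to the Beta prior: with 2 successes and 41 failures, the posterior is Beta(5.8+2, 2.1+41) = Beta(7.8, 43.1).

Posterior: Beta(7.8, 43.1)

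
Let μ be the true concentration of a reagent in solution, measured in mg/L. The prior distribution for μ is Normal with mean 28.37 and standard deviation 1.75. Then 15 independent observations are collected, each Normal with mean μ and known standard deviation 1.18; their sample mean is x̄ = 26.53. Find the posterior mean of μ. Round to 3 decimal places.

With known σ, the Normal prior is conjugate. Weight on the data is w = (n/σ²)/(n/σ² + 1/τ₀²) = 10.7728/(10.7728+0.326531) = 0.97058.
Posterior mean = w·x̄ + (1−w)·μ₀ = 0.97058·26.53 + 0.029419·28.37 = 26.584.

Posterior mean ≈ 26.584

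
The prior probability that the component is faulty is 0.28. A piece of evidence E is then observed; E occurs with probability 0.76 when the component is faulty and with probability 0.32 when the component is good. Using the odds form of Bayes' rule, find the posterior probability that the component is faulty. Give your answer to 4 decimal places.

Prior odds = 0.28/(1−0.28) = 0.38889.
Likelihood ratio for E = 0.76/0.32 = 2.3750.
Posterior odds = prior odds × LR = 0.92361.
Posterior probability = odds/(1+odds) = 0.92361/1.9236 = 0.4801.

Posterior probability ≈ 0.4801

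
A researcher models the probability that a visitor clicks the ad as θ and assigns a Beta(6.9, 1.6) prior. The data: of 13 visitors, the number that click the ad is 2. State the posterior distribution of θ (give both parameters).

Posterior: Beta(8.9, 12.6)

The binomial likelihood is conjugate to the Beta prior: with 2 successes and 11 failures, the posterior is Beta(6.9+2, 1.6+11) = Beta(8.9, 12.6).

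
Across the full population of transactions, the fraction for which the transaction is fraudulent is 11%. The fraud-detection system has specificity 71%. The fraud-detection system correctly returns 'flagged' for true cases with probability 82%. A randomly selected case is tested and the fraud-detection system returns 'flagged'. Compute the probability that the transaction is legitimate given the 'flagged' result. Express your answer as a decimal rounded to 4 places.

Let H be the event that the transaction is fraudulent. P(H) = 0.11, so P(¬H) = 0.89. With E the 'flagged' result, P(E|H) = 0.82 and P(E|¬H) = 0.29.
P(E) = 0.82·0.11 + 0.29·0.89 = 0.090200 + 0.25810 = 0.34830.
By Bayes' theorem, P(H|E) = 0.090200 / 0.34830 = 0.2590. Hence P(¬H|E) = 1 − 0.2590 = 0.7410.

P(¬H | E) ≈ 0.7410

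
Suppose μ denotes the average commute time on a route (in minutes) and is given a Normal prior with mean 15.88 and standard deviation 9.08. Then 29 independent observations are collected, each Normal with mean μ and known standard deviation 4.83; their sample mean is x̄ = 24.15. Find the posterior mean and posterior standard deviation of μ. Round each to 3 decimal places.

Posterior mean ≈ 24.070; posterior SD ≈ 0.893

With known σ, the Normal prior is conjugate. Weight on the data is w = (n/σ²)/(n/σ² + 1/τ₀²) = 1.24309/(1.24309+0.0121291) = 0.99034.
Posterior mean = w·x̄ + (1−w)·μ₀ = 0.99034·24.15 + 0.0096629·15.88 = 24.070. Posterior variance = 1/(1.24309+0.0121291) = 0.796672, so SD = 0.893.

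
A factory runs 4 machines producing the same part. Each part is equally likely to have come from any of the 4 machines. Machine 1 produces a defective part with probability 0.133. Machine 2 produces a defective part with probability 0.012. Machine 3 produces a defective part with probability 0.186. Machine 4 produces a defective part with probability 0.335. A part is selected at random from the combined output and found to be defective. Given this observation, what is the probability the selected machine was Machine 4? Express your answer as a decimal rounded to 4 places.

P(defective|M1) = 0.133; P(defective|M2) = 0.012; P(defective|M3) = 0.186; P(defective|M4) = 0.335.
Prior × likelihood for each source: 0.25·0.133=0.03325, 0.25·0.012=0.003000, 0.25·0.186=0.04650, 0.25·0.335=0.08375. Summing gives P(defective) = 0.16650.
P(Machine 4 | defective) = 0.08375 / 0.16650 = 0.5030.

Posterior probability ≈ 0.5030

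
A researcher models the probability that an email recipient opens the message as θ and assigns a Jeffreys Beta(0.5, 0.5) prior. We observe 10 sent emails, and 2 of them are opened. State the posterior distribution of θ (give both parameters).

Observing 2 successes and 8 failures updates Beta(0.5, 0.5) by adding the success and failure counts to the two shape parameters: α = 0.5+2 = 2.5, β = 0.5+8 = 8.5.

Posterior: Beta(2.5, 8.5)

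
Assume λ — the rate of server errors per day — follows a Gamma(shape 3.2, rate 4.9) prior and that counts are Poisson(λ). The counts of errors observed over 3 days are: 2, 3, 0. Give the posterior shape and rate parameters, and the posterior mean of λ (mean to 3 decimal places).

Total count ∑xᵢ = 5 over n = 3 days.
Gamma is conjugate to the Poisson likelihood: posterior is Gamma(shape = 3.2+5 = 8.2, rate = 4.9+3 = 7.9).
E[λ | data] = 8.2/7.9 = 1.038.

Posterior: Gamma(shape=8.2, rate=7.9); mean ≈ 1.038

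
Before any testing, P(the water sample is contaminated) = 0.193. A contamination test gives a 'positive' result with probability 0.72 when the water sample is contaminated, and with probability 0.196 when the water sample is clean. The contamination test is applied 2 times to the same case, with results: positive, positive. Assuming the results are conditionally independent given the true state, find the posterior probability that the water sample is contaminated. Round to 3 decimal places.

Posterior P(H) ≈ 0.763

Let H be the event that the water sample is contaminated; start with P(H) = 0.193. P('positive'|H) = 0.72, P('positive'|¬H) = 0.196.
Update on result 1 ('positive'): P(H) ← 0.72·0.1930 / (0.72·0.1930 + 0.196·0.8070) = 0.13896/0.29713 = 0.4677.
Update on result 2 ('positive'): P(H) ← 0.72·0.4677 / (0.72·0.4677 + 0.196·0.5323) = 0.33672/0.44106 = 0.7634.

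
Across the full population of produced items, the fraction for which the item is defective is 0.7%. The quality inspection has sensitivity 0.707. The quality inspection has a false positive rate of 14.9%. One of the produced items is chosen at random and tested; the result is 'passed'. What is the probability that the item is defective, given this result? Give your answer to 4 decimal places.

P(H | E) ≈ 0.0024

Let H be the event that the item is defective. P(H) = 0.007, so P(¬H) = 0.993. With E the 'passed' result, P(E|H) = 0.293 and P(E|¬H) = 0.851.
P(E) = 0.293·0.007 + 0.851·0.993 = 0.0020510 + 0.84504 = 0.84709.
By Bayes' theorem, P(H|E) = 0.0020510 / 0.84709 = 0.0024.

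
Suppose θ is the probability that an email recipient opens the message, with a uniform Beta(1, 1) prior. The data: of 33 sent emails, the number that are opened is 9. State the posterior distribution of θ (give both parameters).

The binomial likelihood is conjugate to the Beta prior: with 9 successes and 24 failures, the posterior is Beta(1+9, 1+24) = Beta(10, 25).

Posterior: Beta(10, 25)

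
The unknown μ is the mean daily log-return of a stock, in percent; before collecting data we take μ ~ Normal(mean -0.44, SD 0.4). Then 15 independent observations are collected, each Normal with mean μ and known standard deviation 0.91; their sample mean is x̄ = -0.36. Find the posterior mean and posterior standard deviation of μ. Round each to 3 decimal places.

Posterior mean ≈ -0.381; posterior SD ≈ 0.203

With known σ, the Normal prior is conjugate. Weight on the data is w = (n/σ²)/(n/σ² + 1/τ₀²) = 18.1138/(18.1138+6.25000) = 0.74347.
Posterior mean = w·x̄ + (1−w)·μ₀ = 0.74347·-0.36 + 0.25653·-0.44 = -0.381. Posterior variance = 1/(18.1138+6.25000) = 0.0410446, so SD = 0.203.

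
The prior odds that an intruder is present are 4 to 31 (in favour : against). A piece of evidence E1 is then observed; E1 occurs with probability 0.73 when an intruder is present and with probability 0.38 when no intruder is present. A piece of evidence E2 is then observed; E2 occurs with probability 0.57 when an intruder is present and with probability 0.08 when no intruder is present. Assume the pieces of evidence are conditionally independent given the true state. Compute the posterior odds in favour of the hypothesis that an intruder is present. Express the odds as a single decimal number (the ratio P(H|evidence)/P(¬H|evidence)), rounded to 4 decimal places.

Prior odds = 4/31 = 0.12903. In log-odds, ln(0.12903) = -2.0477.
Add log likelihood ratios: ln(1.9211) + ln(7.1250) = 2.6165.
Posterior log-odds = 0.56879, so posterior odds = exp(0.56879) = 1.7661.

Posterior odds ≈ 1.7661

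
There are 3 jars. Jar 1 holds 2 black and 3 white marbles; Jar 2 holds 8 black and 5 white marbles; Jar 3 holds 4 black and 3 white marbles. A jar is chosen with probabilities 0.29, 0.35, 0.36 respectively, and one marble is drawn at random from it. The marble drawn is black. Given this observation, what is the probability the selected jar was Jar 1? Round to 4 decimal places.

P(black|Jar 1) = 0.4; P(black|Jar 2) = 0.6154; P(black|Jar 3) = 0.5714.
Prior × likelihood for each source: 0.29·0.4=0.1160, 0.35·0.6154=0.2154, 0.36·0.5714=0.2057. Summing gives P(black) = 0.53710.
P(Jar 1 | black) = 0.1160 / 0.53710 = 0.2160.

Posterior probability ≈ 0.2160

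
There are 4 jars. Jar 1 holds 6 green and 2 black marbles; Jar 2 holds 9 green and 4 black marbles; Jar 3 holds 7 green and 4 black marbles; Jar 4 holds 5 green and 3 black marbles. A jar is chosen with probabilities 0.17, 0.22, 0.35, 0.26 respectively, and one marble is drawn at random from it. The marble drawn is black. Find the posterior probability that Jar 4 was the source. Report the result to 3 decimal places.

P(black|Jar 1) = 0.25; P(black|Jar 2) = 0.3077; P(black|Jar 3) = 0.3636; P(black|Jar 4) = 0.375.
Prior × likelihood for each source: 0.17·0.25=0.04250, 0.22·0.3077=0.06769, 0.35·0.3636=0.1273, 0.26·0.375=0.09750. Summing gives P(black) = 0.33497.
P(Jar 4 | black) = 0.09750 / 0.33497 = 0.291.

Posterior probability ≈ 0.291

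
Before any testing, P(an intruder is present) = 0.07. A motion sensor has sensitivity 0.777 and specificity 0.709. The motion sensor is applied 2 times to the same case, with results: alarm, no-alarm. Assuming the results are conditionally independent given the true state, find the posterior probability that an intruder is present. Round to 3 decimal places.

Let H be the event that an intruder is present; start with P(H) = 0.07. P('alarm'|H) = 0.777, P('alarm'|¬H) = 0.291.
Update on result 1 ('alarm'): P(H) ← 0.777·0.0700 / (0.777·0.0700 + 0.291·0.9300) = 0.054390/0.32502 = 0.1673.
Update on result 2 ('no-alarm'): P(H) ← 0.223·0.1673 / (0.223·0.1673 + 0.709·0.8327) = 0.037318/0.62767 = 0.0595.

Posterior P(H) ≈ 0.059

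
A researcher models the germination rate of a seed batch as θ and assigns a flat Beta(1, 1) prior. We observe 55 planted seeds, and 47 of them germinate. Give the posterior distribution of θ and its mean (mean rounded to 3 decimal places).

Observing 47 successes and 8 failures updates Beta(1, 1) by adding the success and failure counts to the two shape parameters: α = 1+47 = 48, β = 1+8 = 9.
E[θ | data] = 48/(48+9) = 0.842.

Posterior: Beta(48, 9); mean ≈ 0.842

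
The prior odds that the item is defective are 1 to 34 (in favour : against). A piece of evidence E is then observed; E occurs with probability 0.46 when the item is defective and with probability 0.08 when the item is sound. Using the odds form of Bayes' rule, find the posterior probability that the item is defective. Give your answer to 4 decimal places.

Prior odds = 1/34 = 0.029412. In log-odds, ln(0.029412) = -3.5264.
Add log likelihood ratio: ln(5.7500) = 1.7492.
Posterior log-odds = -1.7772, so posterior odds = exp(-1.7772) = 0.16912. Converting, P(H|E) = 0.16912/1.1691 = 0.1447.

Posterior probability ≈ 0.1447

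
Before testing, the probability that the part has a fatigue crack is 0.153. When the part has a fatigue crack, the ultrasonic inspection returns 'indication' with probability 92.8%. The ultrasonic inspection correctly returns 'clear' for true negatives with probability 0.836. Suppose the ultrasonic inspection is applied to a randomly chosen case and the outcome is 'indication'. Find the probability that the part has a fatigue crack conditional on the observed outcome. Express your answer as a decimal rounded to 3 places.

P(H | E) ≈ 0.505

Write H for 'the part has a fatigue crack'. Prior odds H:¬H = 0.153/0.847 = 0.18064. For the 'indication' outcome, the likelihood ratio is 0.928/0.164 = 5.6585.
Posterior odds = 0.18064 × 5.6585 = 1.0221, so P(H|E) = 1.0221/(1+1.0221) = 0.505.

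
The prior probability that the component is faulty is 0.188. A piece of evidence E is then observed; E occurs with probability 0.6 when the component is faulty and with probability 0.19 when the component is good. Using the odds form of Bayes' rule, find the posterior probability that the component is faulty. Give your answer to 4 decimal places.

Posterior probability ≈ 0.4223

Prior odds = 0.188/(1−0.188) = 0.23153.
Likelihood ratio for E = 0.6/0.19 = 3.1579.
Posterior odds = prior odds × LR = 0.73114.
Posterior probability = odds/(1+odds) = 0.73114/1.7311 = 0.4223.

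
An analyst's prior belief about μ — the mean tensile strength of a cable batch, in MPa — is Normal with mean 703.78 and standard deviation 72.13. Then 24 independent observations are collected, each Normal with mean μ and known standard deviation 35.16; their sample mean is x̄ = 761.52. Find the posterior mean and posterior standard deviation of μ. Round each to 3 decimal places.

Prior precision 1/τ₀² = 1/72.13² = 0.00019221; data precision n/σ² = 24/35.16² = 0.0194139.
Posterior precision = 0.00019221 + 0.0194139 = 0.0196061, giving posterior SD = 1/√0.0196061 = 7.142.
Posterior mean = (0.00019221·703.78 + 0.0194139·761.52) / 0.0196061 = 760.954.

Posterior mean ≈ 760.954; posterior SD ≈ 7.142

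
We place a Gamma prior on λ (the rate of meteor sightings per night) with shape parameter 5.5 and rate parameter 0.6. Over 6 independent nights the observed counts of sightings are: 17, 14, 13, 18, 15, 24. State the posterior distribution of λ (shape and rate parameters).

Posterior: Gamma(shape=106.5, rate=6.6)

Total count ∑xᵢ = 101 over n = 6 nights.
Gamma is conjugate to the Poisson likelihood: posterior is Gamma(shape = 5.5+101 = 106.5, rate = 0.6+6 = 6.6).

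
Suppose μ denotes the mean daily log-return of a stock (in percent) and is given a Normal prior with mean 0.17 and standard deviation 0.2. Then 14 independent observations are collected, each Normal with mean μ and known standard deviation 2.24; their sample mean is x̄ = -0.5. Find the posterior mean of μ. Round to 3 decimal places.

Prior precision 1/τ₀² = 1/0.2² = 25.0000; data precision n/σ² = 14/2.24² = 2.79018.
Posterior precision = 25.0000 + 2.79018 = 27.7902.
Posterior mean = (25.0000·0.17 + 2.79018·-0.5) / 27.7902 = 0.103.

Posterior mean ≈ 0.103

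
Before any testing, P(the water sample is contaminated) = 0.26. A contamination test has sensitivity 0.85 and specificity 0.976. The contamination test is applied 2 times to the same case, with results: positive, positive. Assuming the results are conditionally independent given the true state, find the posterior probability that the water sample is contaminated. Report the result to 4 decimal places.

Let H be the event that the water sample is contaminated; start with P(H) = 0.26. P('positive'|H) = 0.85, P('positive'|¬H) = 0.024.
Update on result 1 ('positive'): P(H) ← 0.85·0.2600 / (0.85·0.2600 + 0.024·0.7400) = 0.22100/0.23876 = 0.9256.
Update on result 2 ('positive'): P(H) ← 0.85·0.9256 / (0.85·0.9256 + 0.024·0.0744) = 0.78677/0.78856 = 0.9977.

Posterior P(H) ≈ 0.9977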